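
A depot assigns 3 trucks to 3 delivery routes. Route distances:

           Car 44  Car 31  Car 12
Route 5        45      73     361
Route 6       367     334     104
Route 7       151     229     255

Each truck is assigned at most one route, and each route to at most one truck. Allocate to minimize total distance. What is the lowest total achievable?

Treat this as an assignment problem: match each truck to one route.
Optimal: Car 44→Route 7 (151 km), Car 31→Route 5 (73 km), Car 12→Route 6 (104 km) — total 151+73+104 = 328 km.
Min-entry greedy (repeatedly take the single cheapest remaining cell) gives 378 km, worse by 50.
Next-best assignment: Car 44→Route 5, Car 31→Route 7, Car 12→Route 6 = 378 km.

Minimum total: 328 km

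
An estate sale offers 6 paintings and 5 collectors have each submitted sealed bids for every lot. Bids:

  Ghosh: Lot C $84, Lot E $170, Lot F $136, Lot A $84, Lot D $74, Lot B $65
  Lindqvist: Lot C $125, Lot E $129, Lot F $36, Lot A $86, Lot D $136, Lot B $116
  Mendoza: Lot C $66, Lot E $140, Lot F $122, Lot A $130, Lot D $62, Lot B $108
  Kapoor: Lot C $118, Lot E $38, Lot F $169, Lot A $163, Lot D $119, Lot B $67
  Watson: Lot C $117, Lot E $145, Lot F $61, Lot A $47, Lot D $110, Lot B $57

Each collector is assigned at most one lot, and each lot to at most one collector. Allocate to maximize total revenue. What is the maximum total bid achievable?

Optimal: Ghosh→Lot E ($170), Lindqvist→Lot D ($136), Mendoza→Lot A ($130), Kapoor→Lot F ($169), Watson→Lot C ($117) — total 170+136+130+169+117 = $722.
Column-greedy (each lot in turn goes to its best remaining collector) gives $704, worse by 18.

Max total: $722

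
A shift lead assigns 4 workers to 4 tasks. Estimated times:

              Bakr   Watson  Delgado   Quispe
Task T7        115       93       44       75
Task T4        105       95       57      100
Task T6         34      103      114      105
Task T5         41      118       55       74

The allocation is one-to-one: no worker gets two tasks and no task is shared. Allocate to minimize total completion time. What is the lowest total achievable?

Min total: 247 min

Optimal: Bakr→Task T6 (34 min), Watson→Task T4 (95 min), Delgado→Task T7 (44 min), Quispe→Task T5 (74 min) — total 34+95+44+74 = 247 min.
Row-greedy (each worker in turn takes its cheapest remaining task) gives 282 min, worse by 35.
Checked against all permutations: 247 min is optimal.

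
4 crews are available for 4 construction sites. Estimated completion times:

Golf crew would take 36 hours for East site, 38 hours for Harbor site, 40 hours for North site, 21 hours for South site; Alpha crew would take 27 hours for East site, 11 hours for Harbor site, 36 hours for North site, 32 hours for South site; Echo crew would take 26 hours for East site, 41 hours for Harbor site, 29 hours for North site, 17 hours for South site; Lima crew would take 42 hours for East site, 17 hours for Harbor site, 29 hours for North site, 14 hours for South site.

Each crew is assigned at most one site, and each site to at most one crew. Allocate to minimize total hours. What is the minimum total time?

This is a one-to-one assignment (minimum-cost bipartite matching).
Optimal: Golf crew→South site (21 hours), Alpha crew→Harbor site (11 hours), Echo crew→East site (26 hours), Lima crew→North site (29 hours) — total 21+11+26+29 = 87 hours.
Min-entry greedy (repeatedly take the single cheapest remaining cell) gives 91 hours, worse by 4.
Swapping Echo crew↔Alpha crew (Echo crew→Harbor site 41 hours, Alpha crew→East site 27 hours) adds 31.

Minimum total: 87 hours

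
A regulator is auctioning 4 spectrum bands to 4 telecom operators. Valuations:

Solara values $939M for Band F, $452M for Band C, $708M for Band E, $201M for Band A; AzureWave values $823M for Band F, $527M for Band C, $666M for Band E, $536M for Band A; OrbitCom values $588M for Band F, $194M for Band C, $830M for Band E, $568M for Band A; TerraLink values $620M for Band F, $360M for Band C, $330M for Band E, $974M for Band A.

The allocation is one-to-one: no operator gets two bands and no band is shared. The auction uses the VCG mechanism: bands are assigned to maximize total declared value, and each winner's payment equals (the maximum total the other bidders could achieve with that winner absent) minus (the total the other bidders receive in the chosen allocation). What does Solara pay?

Solara pays $296M.

Efficient allocation: Solara→Band F ($939M), AzureWave→Band C ($527M), OrbitCom→Band E ($830M), TerraLink→Band A ($974M); total welfare W = $3270M.
Solara receives Band F at value $939M, so the others get W − 939 = $2331M.
Without Solara: best allocation of the remaining 3 bidders over all 4 bands is AzureWave→Band F ($823M), OrbitCom→Band E ($830M), TerraLink→Band A ($974M), total $2627M.
VCG payment = (others' best without Solara) − (others' welfare with Solara) = 2627 − 2331 = $296M.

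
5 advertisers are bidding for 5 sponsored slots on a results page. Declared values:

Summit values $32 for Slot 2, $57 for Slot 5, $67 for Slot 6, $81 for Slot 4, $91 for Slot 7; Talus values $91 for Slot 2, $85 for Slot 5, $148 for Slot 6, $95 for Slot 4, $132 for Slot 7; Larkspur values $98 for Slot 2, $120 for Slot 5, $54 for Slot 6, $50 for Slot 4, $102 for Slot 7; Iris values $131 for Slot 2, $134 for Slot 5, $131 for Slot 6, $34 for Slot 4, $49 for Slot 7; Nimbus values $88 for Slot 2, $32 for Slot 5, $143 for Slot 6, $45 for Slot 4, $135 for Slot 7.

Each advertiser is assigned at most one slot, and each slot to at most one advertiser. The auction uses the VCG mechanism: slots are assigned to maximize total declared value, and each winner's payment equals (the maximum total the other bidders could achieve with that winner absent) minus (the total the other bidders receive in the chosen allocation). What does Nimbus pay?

Efficient allocation: Summit→Slot 4 ($81), Talus→Slot 6 ($148), Larkspur→Slot 5 ($120), Iris→Slot 2 ($131), Nimbus→Slot 7 ($135); total welfare W = $615.
Nimbus receives Slot 7 at value $135, so the others get W − 135 = $480.
Without Nimbus: best allocation of the remaining 4 bidders over all 5 slots is Summit→Slot 7 ($91), Talus→Slot 6 ($148), Larkspur→Slot 5 ($120), Iris→Slot 2 ($131), total $490.
VCG payment = (others' best without Nimbus) − (others' welfare with Nimbus) = 490 − 480 = $10.

Nimbus pays $10.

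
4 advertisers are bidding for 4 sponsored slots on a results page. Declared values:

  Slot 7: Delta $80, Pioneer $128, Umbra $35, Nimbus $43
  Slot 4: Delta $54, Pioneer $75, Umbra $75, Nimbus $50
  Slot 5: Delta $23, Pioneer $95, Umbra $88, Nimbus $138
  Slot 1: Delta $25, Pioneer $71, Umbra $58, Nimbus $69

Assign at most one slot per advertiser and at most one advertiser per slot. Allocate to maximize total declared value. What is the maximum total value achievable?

Maximum total: $378

Treat this as an assignment problem: match each advertiser to one slot.
Optimal: Delta→Slot 4 ($54), Pioneer→Slot 7 ($128), Umbra→Slot 1 ($58), Nimbus→Slot 5 ($138) — total 54+128+58+138 = $378.
Max-entry greedy (repeatedly take the single best remaining cell) gives $366, worse by 12.
Checked against all permutations: $378 is optimal.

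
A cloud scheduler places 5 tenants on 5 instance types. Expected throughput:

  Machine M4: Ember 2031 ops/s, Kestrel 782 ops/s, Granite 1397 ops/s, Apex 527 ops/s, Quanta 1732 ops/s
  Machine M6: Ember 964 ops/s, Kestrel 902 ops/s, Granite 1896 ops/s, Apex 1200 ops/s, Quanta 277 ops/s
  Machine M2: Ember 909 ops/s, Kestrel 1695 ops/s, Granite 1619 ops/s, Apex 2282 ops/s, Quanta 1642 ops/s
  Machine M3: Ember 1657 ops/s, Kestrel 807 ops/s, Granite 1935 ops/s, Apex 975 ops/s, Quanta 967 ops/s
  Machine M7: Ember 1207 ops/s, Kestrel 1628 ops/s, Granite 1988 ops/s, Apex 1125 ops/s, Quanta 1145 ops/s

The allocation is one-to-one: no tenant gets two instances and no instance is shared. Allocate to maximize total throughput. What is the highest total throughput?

Optimal: Ember→Machine M3 (1657 ops/s), Kestrel→Machine M7 (1628 ops/s), Granite→Machine M6 (1896 ops/s), Apex→Machine M2 (2282 ops/s), Quanta→Machine M4 (1732 ops/s) — total 1657+1628+1896+2282+1732 = 9195 ops/s.
Every other assignment is strictly worse.

Maximum total: 9195 ops/s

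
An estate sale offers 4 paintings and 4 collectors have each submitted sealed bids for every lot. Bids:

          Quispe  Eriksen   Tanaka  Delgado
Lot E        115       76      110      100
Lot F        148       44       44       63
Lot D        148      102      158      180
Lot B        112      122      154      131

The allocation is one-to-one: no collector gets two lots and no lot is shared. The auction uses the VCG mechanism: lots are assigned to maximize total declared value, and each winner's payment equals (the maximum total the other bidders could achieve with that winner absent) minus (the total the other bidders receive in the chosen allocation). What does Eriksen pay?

Efficient allocation: Quispe→Lot F ($148), Eriksen→Lot B ($122), Tanaka→Lot E ($110), Delgado→Lot D ($180); total welfare W = $560.
Eriksen receives Lot B at value $122, so the others get W − 122 = $438.
Without Eriksen: best allocation of the remaining 3 bidders over all 4 lots is Quispe→Lot F ($148), Tanaka→Lot B ($154), Delgado→Lot D ($180), total $482.
VCG payment = (others' best without Eriksen) − (others' welfare with Eriksen) = 482 − 438 = $44.

Eriksen pays $44.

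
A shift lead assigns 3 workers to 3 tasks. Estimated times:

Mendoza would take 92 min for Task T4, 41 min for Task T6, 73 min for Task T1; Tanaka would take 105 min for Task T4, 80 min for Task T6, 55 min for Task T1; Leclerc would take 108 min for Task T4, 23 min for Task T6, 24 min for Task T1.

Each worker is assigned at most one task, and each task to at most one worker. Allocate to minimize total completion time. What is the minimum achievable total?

Min total: 170 min

Optimal: Mendoza→Task T4 (92 min), Tanaka→Task T1 (55 min), Leclerc→Task T6 (23 min) — total 92+55+23 = 170 min.
Row-greedy (each worker in turn takes its cheapest remaining task) gives 204 min, worse by 34.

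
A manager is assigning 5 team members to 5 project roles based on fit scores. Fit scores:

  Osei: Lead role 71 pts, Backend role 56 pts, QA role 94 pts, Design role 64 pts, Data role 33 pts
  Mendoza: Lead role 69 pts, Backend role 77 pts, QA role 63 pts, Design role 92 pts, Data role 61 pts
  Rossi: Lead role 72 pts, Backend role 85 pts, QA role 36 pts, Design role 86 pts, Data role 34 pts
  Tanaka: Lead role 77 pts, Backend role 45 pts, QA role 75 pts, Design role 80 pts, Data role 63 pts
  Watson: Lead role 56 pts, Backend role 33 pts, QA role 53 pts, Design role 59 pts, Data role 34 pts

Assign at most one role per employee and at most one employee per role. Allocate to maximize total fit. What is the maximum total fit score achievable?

Optimal: Osei→QA role (94 pts), Mendoza→Design role (92 pts), Rossi→Backend role (85 pts), Tanaka→Data role (63 pts), Watson→Lead role (56 pts) — total 94+92+85+63+56 = 390 pts.
Column-greedy (each role in turn goes to its best remaining employee) gives 382 pts, worse by 8.
Next-best assignment: Osei→QA role, Mendoza→Design role, Rossi→Backend role, Tanaka→Lead role, Watson→Data role = 382 pts.
No other one-to-one assignment exceeds 390 pts.

Maximum total: 390 pts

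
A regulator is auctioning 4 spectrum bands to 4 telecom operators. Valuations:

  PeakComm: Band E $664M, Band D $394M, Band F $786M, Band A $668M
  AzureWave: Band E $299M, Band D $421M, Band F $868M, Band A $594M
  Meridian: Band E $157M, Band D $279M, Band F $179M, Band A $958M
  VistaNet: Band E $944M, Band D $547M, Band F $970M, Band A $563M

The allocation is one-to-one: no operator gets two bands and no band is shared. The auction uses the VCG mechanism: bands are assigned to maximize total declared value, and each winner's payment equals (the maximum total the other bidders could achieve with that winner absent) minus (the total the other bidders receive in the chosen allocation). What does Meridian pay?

Meridian pays $274M.

Efficient allocation: PeakComm→Band D ($394M), AzureWave→Band F ($868M), Meridian→Band A ($958M), VistaNet→Band E ($944M); total welfare W = $3164M.
Meridian receives Band A at value $958M, so the others get W − 958 = $2206M.
Without Meridian: best allocation of the remaining 3 bidders over all 4 bands is PeakComm→Band A ($668M), AzureWave→Band F ($868M), VistaNet→Band E ($944M), total $2480M.
VCG payment = (others' best without Meridian) − (others' welfare with Meridian) = 2480 − 2206 = $274M.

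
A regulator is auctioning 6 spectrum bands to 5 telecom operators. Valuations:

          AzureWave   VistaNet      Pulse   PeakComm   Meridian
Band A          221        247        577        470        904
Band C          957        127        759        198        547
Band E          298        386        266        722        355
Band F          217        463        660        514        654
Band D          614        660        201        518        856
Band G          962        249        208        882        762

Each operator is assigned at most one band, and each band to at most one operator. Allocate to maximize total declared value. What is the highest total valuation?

Maximum total: $4063M

Treat this as an assignment problem: match each operator to one band.
Optimal: AzureWave→Band C ($957M), VistaNet→Band D ($660M), Pulse→Band F ($660M), PeakComm→Band G ($882M), Meridian→Band A ($904M) — total 957+660+660+882+904 = $4063M.
Max-entry greedy (repeatedly take the single best remaining cell) gives $4007M, worse by 56.
Next-best assignment: AzureWave→Band G, VistaNet→Band D, Pulse→Band C, PeakComm→Band E, Meridian→Band A = $4007M.
Every other assignment is strictly worse.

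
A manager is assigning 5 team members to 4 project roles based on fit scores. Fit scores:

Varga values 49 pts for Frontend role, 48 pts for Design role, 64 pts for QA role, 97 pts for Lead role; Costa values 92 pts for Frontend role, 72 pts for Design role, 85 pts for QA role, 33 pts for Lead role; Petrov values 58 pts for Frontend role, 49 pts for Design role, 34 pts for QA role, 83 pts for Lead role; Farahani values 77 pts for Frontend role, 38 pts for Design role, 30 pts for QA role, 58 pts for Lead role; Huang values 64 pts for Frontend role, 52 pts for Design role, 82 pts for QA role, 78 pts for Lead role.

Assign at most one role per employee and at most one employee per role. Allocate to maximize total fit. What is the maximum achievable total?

Optimal: Farahani→Frontend role (77 pts), Costa→Design role (72 pts), Huang→QA role (82 pts), Varga→Lead role (97 pts) — total 77+72+82+97 = 328 pts.
Max-entry greedy (repeatedly take the single best remaining cell) gives 320 pts, worse by 8.
Next-best assignment: Costa→Frontend role, Petrov→Design role, Huang→QA role, Varga→Lead role = 320 pts.
Checked against all permutations: 328 pts is optimal.

Maximum total: 328 pts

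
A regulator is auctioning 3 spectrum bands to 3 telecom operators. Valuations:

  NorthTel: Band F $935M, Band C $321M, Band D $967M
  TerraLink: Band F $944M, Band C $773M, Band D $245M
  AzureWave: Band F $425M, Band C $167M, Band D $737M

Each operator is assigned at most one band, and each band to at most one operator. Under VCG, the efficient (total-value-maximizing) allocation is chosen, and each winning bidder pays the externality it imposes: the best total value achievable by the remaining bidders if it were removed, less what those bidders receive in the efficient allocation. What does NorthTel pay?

NorthTel pays $171M.

Efficient allocation: NorthTel→Band F ($935M), TerraLink→Band C ($773M), AzureWave→Band D ($737M); total welfare W = $2445M.
NorthTel receives Band F at value $935M, so the others get W − 935 = $1510M.
Without NorthTel: best allocation of the remaining 2 bidders over all 3 bands is TerraLink→Band F ($944M), AzureWave→Band D ($737M), total $1681M.
VCG payment = (others' best without NorthTel) − (others' welfare with NorthTel) = 1681 − 1510 = $171M.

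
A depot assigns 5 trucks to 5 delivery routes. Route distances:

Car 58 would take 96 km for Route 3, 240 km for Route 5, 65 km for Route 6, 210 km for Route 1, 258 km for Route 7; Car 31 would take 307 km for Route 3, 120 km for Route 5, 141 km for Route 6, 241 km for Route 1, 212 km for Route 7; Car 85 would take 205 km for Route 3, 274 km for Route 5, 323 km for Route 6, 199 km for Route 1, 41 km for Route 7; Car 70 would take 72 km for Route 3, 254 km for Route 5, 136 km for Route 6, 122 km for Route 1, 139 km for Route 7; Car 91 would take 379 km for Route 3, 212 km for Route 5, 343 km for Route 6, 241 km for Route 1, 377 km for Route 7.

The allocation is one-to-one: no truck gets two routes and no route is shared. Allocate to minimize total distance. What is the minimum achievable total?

Minimum total: 539 km

Optimal: Car 58→Route 6 (65 km), Car 31→Route 5 (120 km), Car 85→Route 7 (41 km), Car 70→Route 3 (72 km), Car 91→Route 1 (241 km) — total 65+120+41+72+241 = 539 km.
Column-greedy (each route in turn goes to its cheapest remaining truck) gives 833 km, worse by 294.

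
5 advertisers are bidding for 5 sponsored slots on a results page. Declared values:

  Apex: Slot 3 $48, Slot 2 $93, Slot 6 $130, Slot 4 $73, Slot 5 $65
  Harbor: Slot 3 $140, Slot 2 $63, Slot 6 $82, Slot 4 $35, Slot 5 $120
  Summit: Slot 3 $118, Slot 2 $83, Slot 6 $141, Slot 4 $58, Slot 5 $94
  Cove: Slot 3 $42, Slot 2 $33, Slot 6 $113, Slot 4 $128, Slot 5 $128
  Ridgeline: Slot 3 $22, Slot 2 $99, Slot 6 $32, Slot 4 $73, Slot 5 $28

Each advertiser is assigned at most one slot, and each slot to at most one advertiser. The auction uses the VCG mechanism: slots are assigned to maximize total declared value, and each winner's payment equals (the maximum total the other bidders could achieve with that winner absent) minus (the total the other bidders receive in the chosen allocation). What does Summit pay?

Efficient allocation: Apex→Slot 6 ($130), Harbor→Slot 5 ($120), Summit→Slot 3 ($118), Cove→Slot 4 ($128), Ridgeline→Slot 2 ($99); total welfare W = $595.
Summit receives Slot 3 at value $118, so the others get W − 118 = $477.
Without Summit: best allocation of the remaining 4 bidders over all 5 slots is Apex→Slot 6 ($130), Harbor→Slot 3 ($140), Cove→Slot 4 ($128), Ridgeline→Slot 2 ($99), total $497.
VCG payment = (others' best without Summit) − (others' welfare with Summit) = 497 − 477 = $20.

Summit pays $20.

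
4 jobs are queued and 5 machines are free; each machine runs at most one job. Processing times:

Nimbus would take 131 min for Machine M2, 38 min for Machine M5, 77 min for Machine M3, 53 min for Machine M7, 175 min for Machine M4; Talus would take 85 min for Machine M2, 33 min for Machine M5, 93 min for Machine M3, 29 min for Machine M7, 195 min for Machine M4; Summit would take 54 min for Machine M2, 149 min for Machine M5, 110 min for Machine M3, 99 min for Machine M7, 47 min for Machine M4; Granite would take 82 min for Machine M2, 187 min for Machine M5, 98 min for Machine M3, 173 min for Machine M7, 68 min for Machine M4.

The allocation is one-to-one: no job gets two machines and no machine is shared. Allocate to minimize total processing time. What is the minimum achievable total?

This is the linear assignment problem.
Optimal: Nimbus→Machine M5 (38 min), Talus→Machine M7 (29 min), Summit→Machine M2 (54 min), Granite→Machine M4 (68 min) — total 38+29+54+68 = 189 min.
Column-greedy (each machine in turn goes to its cheapest remaining job) gives 337 min, worse by 148.
Swapping Nimbus↔Granite (Nimbus→Machine M4 175 min, Granite→Machine M5 187 min) adds 256.

Minimum total: 189 min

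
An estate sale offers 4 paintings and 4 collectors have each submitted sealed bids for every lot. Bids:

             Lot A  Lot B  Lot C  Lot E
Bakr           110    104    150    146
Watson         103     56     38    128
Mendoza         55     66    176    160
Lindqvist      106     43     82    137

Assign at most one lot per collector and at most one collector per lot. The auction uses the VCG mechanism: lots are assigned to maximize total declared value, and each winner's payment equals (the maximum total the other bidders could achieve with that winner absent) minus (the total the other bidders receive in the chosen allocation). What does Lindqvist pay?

Efficient allocation: Bakr→Lot B ($104), Watson→Lot A ($103), Mendoza→Lot C ($176), Lindqvist→Lot E ($137); total welfare W = $520.
Lindqvist receives Lot E at value $137, so the others get W − 137 = $383.
Without Lindqvist: best allocation of the remaining 3 bidders over all 4 lots is Bakr→Lot E ($146), Watson→Lot A ($103), Mendoza→Lot C ($176), total $425.
VCG payment = (others' best without Lindqvist) − (others' welfare with Lindqvist) = 425 − 383 = $42.

Lindqvist pays $42.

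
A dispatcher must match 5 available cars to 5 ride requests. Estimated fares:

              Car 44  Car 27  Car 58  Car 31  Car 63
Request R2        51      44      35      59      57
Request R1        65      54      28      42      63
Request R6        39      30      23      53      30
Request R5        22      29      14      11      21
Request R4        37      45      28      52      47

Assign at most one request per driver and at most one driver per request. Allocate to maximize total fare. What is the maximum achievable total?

Maximum total: $234

Optimal: Car 44→Request R1 ($65), Car 27→Request R4 ($45), Car 58→Request R5 ($14), Car 31→Request R6 ($53), Car 63→Request R2 ($57) — total 65+45+14+53+57 = $234.
Max-entry greedy (repeatedly take the single best remaining cell) gives $215, worse by 19.
Next-best assignment: Car 44→Request R1, Car 27→Request R5, Car 58→Request R4, Car 31→Request R6, Car 63→Request R2 = $232.
No other one-to-one assignment exceeds $234.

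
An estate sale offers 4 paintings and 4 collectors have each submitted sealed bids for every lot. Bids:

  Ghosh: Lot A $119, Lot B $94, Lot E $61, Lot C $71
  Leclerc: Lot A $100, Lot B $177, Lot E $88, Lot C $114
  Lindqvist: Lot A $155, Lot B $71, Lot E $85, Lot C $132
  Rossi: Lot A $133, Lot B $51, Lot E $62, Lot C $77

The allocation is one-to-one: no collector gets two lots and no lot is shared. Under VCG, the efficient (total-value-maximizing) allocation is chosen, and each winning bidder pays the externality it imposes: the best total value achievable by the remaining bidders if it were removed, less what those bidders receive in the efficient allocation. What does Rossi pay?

Efficient allocation: Ghosh→Lot E ($61), Leclerc→Lot B ($177), Lindqvist→Lot C ($132), Rossi→Lot A ($133); total welfare W = $503.
Rossi receives Lot A at value $133, so the others get W − 133 = $370.
Without Rossi: best allocation of the remaining 3 bidders over all 4 lots is Ghosh→Lot A ($119), Leclerc→Lot B ($177), Lindqvist→Lot C ($132), total $428.
VCG payment = (others' best without Rossi) − (others' welfare with Rossi) = 428 − 370 = $58.

Rossi pays $58.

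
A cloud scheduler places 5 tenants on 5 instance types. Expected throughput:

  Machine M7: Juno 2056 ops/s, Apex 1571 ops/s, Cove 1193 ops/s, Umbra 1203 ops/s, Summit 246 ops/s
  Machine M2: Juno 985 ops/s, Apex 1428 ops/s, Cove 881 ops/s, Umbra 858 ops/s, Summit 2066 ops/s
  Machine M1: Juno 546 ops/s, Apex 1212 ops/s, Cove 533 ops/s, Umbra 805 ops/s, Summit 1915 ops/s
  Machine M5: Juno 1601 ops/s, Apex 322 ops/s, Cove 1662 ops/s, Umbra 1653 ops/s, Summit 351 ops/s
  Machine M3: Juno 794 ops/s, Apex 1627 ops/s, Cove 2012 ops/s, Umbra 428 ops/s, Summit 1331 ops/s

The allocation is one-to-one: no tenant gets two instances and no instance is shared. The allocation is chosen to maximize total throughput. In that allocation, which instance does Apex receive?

Apex receives Machine M2.

Optimal: Juno→Machine M7 (2056 ops/s), Apex→Machine M2 (1428 ops/s), Cove→Machine M3 (2012 ops/s), Umbra→Machine M5 (1653 ops/s), Summit→Machine M1 (1915 ops/s) — total 2056+1428+2012+1653+1915 = 9064 ops/s.
Next-best assignment: Juno→Machine M7, Apex→Machine M1, Cove→Machine M3, Umbra→Machine M5, Summit→Machine M2 = 8999 ops/s.
Swapping Umbra↔Apex (Umbra→Machine M2 858 ops/s, Apex→Machine M5 322 ops/s) loses 1901.
No other one-to-one assignment exceeds 9064 ops/s.
Apex's own top instance is Machine M3 (1627 ops/s), but forcing Apex→Machine M3 and reassigning the rest optimally gives only 8216 ops/s — worse by 848.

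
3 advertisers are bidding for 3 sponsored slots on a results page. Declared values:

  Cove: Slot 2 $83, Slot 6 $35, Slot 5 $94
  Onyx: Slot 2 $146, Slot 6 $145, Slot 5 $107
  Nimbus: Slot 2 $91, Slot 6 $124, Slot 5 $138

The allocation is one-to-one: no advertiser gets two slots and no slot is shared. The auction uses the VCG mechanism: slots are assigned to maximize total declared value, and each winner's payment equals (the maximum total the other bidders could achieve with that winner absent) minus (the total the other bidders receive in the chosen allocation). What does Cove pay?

Efficient allocation: Cove→Slot 2 ($83), Onyx→Slot 6 ($145), Nimbus→Slot 5 ($138); total welfare W = $366.
Cove receives Slot 2 at value $83, so the others get W − 83 = $283.
Without Cove: best allocation of the remaining 2 bidders over all 3 slots is Onyx→Slot 2 ($146), Nimbus→Slot 5 ($138), total $284.
VCG payment = (others' best without Cove) − (others' welfare with Cove) = 284 − 283 = $1.

Cove pays $1.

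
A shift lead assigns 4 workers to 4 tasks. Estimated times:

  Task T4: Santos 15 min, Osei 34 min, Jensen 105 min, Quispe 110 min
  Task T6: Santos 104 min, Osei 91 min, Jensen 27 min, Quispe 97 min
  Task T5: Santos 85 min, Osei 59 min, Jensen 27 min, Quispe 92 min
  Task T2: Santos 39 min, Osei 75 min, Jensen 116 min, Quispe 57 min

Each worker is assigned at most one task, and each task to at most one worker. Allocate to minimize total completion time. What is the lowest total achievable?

Min total: 158 min

Treat this as an assignment problem: match each worker to one task.
Optimal: Santos→Task T4 (15 min), Osei→Task T5 (59 min), Jensen→Task T6 (27 min), Quispe→Task T2 (57 min) — total 15+59+27+57 = 158 min.
Every other assignment is strictly worse.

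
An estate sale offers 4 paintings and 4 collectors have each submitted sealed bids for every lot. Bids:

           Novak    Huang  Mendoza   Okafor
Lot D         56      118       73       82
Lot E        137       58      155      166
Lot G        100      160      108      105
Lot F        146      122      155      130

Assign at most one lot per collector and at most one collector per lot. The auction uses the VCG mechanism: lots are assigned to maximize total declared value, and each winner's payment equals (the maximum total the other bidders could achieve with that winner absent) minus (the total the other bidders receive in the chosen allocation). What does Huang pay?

Huang pays $36.

Efficient allocation: Novak→Lot F ($146), Huang→Lot G ($160), Mendoza→Lot D ($73), Okafor→Lot E ($166); total welfare W = $545.
Huang receives Lot G at value $160, so the others get W − 160 = $385.
Without Huang: best allocation of the remaining 3 bidders over all 4 lots is Novak→Lot G ($100), Mendoza→Lot F ($155), Okafor→Lot E ($166), total $421.
VCG payment = (others' best without Huang) − (others' welfare with Huang) = 421 − 385 = $36.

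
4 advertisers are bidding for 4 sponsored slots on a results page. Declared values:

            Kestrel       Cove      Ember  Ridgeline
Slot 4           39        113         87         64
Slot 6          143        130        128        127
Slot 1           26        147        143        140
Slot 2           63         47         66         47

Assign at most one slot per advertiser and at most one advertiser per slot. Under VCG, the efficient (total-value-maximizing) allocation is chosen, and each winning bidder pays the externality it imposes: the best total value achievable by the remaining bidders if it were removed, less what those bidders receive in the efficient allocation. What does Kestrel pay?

Efficient allocation: Kestrel→Slot 6 ($143), Cove→Slot 4 ($113), Ember→Slot 2 ($66), Ridgeline→Slot 1 ($140); total welfare W = $462.
Kestrel receives Slot 6 at value $143, so the others get W − 143 = $319.
Without Kestrel: best allocation of the remaining 3 bidders over all 4 slots is Cove→Slot 4 ($113), Ember→Slot 1 ($143), Ridgeline→Slot 6 ($127), total $383.
VCG payment = (others' best without Kestrel) − (others' welfare with Kestrel) = 383 − 319 = $64.

Kestrel pays $64.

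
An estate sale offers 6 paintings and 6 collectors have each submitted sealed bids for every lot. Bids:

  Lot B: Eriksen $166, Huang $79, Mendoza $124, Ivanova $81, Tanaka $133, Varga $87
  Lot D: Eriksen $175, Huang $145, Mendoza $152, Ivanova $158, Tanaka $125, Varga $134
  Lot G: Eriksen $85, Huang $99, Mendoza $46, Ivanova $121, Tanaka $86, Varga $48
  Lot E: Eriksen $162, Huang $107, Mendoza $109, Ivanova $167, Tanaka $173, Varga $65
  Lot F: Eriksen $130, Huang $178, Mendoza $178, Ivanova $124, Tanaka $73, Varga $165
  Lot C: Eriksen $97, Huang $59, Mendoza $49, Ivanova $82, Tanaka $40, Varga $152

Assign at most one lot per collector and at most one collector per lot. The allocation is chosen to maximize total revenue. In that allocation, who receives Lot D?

Mendoza receives Lot D.

Optimal: Eriksen→Lot B ($166), Huang→Lot F ($178), Mendoza→Lot D ($152), Ivanova→Lot G ($121), Tanaka→Lot E ($173), Varga→Lot C ($152) — total 166+178+152+121+173+152 = $942.
Row-greedy (each collector in turn takes its best remaining lot) gives $882, worse by 60.
Swapping Tanaka↔Huang (Tanaka→Lot F $73, Huang→Lot E $107) loses 171.
Mendoza's own top lot is Lot F ($178), but forcing Mendoza→Lot F and reassigning the rest optimally gives only $935 — worse by 7.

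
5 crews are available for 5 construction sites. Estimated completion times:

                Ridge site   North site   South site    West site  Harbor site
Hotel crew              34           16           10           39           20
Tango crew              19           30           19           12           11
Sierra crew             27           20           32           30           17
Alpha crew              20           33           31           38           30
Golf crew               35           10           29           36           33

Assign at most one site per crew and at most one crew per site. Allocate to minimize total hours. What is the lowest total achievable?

Min total: 69 hours

Optimal: Hotel crew→South site (10 hours), Tango crew→West site (12 hours), Sierra crew→Harbor site (17 hours), Alpha crew→Ridge site (20 hours), Golf crew→North site (10 hours) — total 10+12+17+20+10 = 69 hours.
Swapping Hotel crew↔Alpha crew (Hotel crew→Ridge site 34 hours, Alpha crew→South site 31 hours) adds 35.
Every other assignment is strictly worse.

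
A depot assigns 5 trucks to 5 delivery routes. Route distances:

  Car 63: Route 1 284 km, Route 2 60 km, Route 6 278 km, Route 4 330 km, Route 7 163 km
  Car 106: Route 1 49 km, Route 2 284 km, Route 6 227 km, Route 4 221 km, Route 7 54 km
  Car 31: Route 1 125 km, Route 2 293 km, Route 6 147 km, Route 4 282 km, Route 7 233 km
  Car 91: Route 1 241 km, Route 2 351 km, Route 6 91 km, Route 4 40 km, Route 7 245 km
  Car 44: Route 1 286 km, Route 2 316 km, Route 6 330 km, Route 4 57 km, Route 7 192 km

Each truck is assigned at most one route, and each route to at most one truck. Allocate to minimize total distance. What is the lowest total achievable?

Minimum total: 387 km

Optimal: Car 63→Route 2 (60 km), Car 106→Route 7 (54 km), Car 31→Route 1 (125 km), Car 91→Route 6 (91 km), Car 44→Route 4 (57 km) — total 60+54+125+91+57 = 387 km.
Column-greedy (each route in turn goes to its cheapest remaining truck) gives 490 km, worse by 103.
No other one-to-one assignment undercuts 387 km.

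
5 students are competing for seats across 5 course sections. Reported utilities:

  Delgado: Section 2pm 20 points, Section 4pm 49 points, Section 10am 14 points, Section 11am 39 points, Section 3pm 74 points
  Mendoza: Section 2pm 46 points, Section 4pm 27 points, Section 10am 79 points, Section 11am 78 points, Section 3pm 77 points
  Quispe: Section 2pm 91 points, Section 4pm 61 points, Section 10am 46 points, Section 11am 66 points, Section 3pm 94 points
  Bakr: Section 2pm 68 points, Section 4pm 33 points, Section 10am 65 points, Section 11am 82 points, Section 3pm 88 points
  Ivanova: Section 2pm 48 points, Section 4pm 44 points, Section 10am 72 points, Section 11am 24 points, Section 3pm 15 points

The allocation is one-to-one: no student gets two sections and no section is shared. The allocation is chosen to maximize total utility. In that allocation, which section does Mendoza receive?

This is a one-to-one assignment (maximum-weight bipartite matching).
Optimal: Delgado→Section 4pm (49 points), Mendoza→Section 11am (78 points), Quispe→Section 2pm (91 points), Bakr→Section 3pm (88 points), Ivanova→Section 10am (72 points) — total 49+78+91+88+72 = 378 points.
Row-greedy (each student in turn takes its best remaining section) gives 370 points, worse by 8.
Next-best assignment: Delgado→Section 4pm, Mendoza→Section 3pm, Quispe→Section 2pm, Bakr→Section 11am, Ivanova→Section 10am = 371 points.
Swapping Mendoza↔Quispe (Mendoza→Section 2pm 46 points, Quispe→Section 11am 66 points) loses 57.
Every other assignment is strictly worse.
Mendoza's own top section is Section 10am (79 points), but forcing Mendoza→Section 10am and reassigning the rest optimally gives only 370 points — worse by 8.

Mendoza receives Section 11am.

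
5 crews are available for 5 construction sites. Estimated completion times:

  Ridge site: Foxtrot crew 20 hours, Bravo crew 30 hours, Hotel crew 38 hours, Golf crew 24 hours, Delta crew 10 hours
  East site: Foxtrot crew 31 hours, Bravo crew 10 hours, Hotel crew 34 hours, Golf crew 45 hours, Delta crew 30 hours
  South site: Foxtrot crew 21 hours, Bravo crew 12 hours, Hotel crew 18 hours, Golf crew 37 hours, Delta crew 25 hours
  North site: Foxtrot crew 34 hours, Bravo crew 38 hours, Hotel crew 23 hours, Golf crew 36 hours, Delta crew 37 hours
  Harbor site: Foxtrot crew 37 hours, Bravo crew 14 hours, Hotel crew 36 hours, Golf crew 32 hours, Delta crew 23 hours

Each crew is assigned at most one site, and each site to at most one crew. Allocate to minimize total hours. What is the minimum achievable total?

Optimal: Foxtrot crew→South site (21 hours), Bravo crew→East site (10 hours), Hotel crew→North site (23 hours), Golf crew→Harbor site (32 hours), Delta crew→Ridge site (10 hours) — total 21+10+23+32+10 = 96 hours.
Next-best assignment: Foxtrot crew→South site, Bravo crew→East site, Hotel crew→North site, Golf crew→Ridge site, Delta crew→Harbor site = 101 hours.
Swapping Foxtrot crew↔Delta crew (Foxtrot crew→Ridge site 20 hours, Delta crew→South site 25 hours) adds 14.
Every other assignment is strictly worse.

Min total: 96 hours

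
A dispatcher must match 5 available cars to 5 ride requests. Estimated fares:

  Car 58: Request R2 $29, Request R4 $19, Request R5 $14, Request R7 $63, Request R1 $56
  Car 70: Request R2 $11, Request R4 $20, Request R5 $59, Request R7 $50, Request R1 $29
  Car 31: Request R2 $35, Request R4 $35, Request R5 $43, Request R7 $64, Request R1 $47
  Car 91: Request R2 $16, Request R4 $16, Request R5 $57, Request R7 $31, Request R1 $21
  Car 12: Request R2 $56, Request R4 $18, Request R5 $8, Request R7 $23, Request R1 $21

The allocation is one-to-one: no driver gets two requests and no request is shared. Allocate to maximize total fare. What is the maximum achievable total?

Maximum total: $254

This is a one-to-one assignment (maximum-weight bipartite matching).
Optimal: Car 58→Request R1 ($56), Car 70→Request R7 ($50), Car 31→Request R4 ($35), Car 91→Request R5 ($57), Car 12→Request R2 ($56) — total 56+50+35+57+56 = $254.
Column-greedy (each request in turn goes to its best remaining driver) gives $234, worse by 20.
Checked against all permutations: $254 is optimal.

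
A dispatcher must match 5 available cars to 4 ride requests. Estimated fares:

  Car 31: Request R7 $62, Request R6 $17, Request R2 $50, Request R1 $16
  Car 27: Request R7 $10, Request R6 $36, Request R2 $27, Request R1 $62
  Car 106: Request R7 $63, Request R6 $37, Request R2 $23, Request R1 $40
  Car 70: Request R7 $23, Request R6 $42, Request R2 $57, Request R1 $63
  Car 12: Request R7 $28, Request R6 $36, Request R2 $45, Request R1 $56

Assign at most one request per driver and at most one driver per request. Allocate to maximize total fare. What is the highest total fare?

Optimal: Car 31→Request R7 ($62), Car 106→Request R6 ($37), Car 70→Request R2 ($57), Car 27→Request R1 ($62) — total 62+37+57+62 = $218.
Max-entry greedy (repeatedly take the single best remaining cell) gives $212, worse by 6.
Swapping Car 106↔Car 31 (Car 106→Request R7 $63, Car 31→Request R6 $17) loses 19.

Max total: $218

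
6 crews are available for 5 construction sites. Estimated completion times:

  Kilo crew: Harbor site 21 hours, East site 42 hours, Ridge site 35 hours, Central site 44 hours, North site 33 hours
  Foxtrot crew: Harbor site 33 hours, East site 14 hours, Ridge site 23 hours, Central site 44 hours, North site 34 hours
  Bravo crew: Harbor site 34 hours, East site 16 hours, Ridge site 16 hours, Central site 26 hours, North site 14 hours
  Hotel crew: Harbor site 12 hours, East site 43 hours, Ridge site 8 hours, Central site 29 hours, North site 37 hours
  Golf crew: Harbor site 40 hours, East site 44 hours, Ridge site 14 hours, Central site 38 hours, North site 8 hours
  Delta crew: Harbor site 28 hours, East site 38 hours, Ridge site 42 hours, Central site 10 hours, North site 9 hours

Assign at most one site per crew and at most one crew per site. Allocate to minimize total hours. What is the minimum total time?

Minimum total: 60 hours

Optimal: Hotel crew→Harbor site (12 hours), Foxtrot crew→East site (14 hours), Bravo crew→Ridge site (16 hours), Delta crew→Central site (10 hours), Golf crew→North site (8 hours) — total 12+14+16+10+8 = 60 hours.
Column-greedy (each site in turn goes to its cheapest remaining crew) gives 64 hours, worse by 4.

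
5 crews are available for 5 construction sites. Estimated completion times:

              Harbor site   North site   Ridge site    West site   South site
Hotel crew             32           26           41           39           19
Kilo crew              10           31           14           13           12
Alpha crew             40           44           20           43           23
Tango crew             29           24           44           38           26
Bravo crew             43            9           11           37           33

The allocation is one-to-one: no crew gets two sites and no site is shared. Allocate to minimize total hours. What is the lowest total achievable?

Optimal: Hotel crew→South site (19 hours), Kilo crew→West site (13 hours), Alpha crew→Ridge site (20 hours), Tango crew→Harbor site (29 hours), Bravo crew→North site (9 hours) — total 19+13+20+29+9 = 90 hours.
Min-entry greedy (repeatedly take the single cheapest remaining cell) gives 96 hours, worse by 6.

Minimum total: 90 hours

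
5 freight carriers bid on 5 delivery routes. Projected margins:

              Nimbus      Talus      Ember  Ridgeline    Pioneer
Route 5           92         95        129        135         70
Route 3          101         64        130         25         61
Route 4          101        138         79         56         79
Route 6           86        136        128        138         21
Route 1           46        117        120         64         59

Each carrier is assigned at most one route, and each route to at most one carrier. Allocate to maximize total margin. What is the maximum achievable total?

Optimal: Nimbus→Route 3 ($101k), Talus→Route 6 ($136k), Ember→Route 1 ($120k), Ridgeline→Route 5 ($135k), Pioneer→Route 4 ($79k) — total 101+136+120+135+79 = $571k.
Max-entry greedy (repeatedly take the single best remaining cell) gives $557k, worse by 14.

Max total: $571k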